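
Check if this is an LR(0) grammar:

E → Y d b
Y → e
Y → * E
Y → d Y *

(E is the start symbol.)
Yes, the grammar is LR(0)

A grammar is LR(0) if no state in the canonical LR(0) collection has:
  - both a shift item (dot before a terminal) and a complete item (shift-reduce conflict), or
  - two or more complete items (reduce-reduce conflict; the accept item [E' → E .] counts as a complete item here).

Augment with E' → E and build the canonical LR(0) collection (I0 = CLOSURE({[E' → . E]}), then GOTO on every symbol after a dot until no new states appear). It has 11 states:
  I0: { [E → . Y d b], [E' → . E], [Y → . * E], [Y → . d Y *], [Y → . e] }  — shift
  I1: { [E → . Y d b], [Y → * . E], [Y → . * E], [Y → . d Y *], [Y → . e] }  — shift
  I2: { [E' → E .] }  — accept
  I3: { [E → Y . d b] }  — shift
  I4: { [Y → . * E], [Y → . d Y *], [Y → . e], [Y → d . Y *] }  — shift
  I5: { [Y → e .] }  — reduce
  I6: { [Y → d Y . *] }  — shift
  I7: { [Y → d Y * .] }  — reduce
  I8: { [E → Y d . b] }  — shift
  I9: { [E → Y d b .] }  — reduce
  I10: { [Y → * E .] }  — reduce

Every state is either a pure shift/goto state or contains exactly one complete item and nothing to shift — no conflicts. The grammar is LR(0).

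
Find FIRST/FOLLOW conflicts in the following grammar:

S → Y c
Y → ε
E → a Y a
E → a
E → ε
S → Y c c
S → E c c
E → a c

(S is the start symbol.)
A FIRST/FOLLOW conflict occurs when a non-terminal N has a nullable alternative N → β (β ⇒* ε) and another alternative N → α with FIRST(α) ∩ FOLLOW(N) ≠ ∅: on such a lookahead the parser cannot decide between expanding α and letting N vanish via β.

Nullable non-terminals: E, Y.

E: nullable alternative(s) E → ε; FOLLOW(E) = { 'c' }
  E → a Y a: FIRST \ {ε} = { 'a' } — disjoint from FOLLOW(E)
  E → a: FIRST \ {ε} = { 'a' } — disjoint from FOLLOW(E)
  E → ε: FIRST \ {ε} = { } — this is the only nullable alternative, skip
  E → a c: FIRST \ {ε} = { 'a' } — disjoint from FOLLOW(E)
Y has a nullable alternative but only one production, so nothing to check.

S has no nullable alternative, so no FIRST/FOLLOW check is needed there.

No FIRST/FOLLOW conflicts found.

Answer: No FIRST/FOLLOW conflicts.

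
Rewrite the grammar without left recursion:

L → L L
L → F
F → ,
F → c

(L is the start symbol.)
L → F L'
L' → L L'
L' → ε
F → ,
F → c

L is directly left-recursive. The standard transformation for
  A → A α₁ | ... | A α_m | β₁ | ... | β_n
is
  A  → β₁ A' | ... | β_n A'
  A' → α₁ A' | ... | α_m A' | ε

L → F becomes L → F L'
L → L L becomes L' → L L'
Add L' → ε

Productions for other non-terminals are unchanged:
  F → ,
  F → c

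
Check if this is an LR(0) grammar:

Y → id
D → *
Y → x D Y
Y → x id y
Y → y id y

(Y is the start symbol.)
A grammar is LR(0) if no state in the canonical LR(0) collection has:
  - both a shift item (dot before a terminal) and a complete item (shift-reduce conflict), or
  - two or more complete items (reduce-reduce conflict; the accept item [Y' → Y .] counts as a complete item here).

Augment with Y' → Y and build the canonical LR(0) collection (I0 = CLOSURE({[Y' → . Y]}), then GOTO on every symbol after a dot until no new states appear). It has 12 states:
  I0: { [Y → . id], [Y → . x D Y], [Y → . x id y], [Y → . y id y], [Y' → . Y] }  — shift
  I1: { [Y' → Y .] }  — accept
  I2: { [Y → id .] }  — reduce
  I3: { [D → . *], [Y → x . D Y], [Y → x . id y] }  — shift
  I4: { [Y → y . id y] }  — shift
  I5: { [Y → y id . y] }  — shift
  I6: { [Y → y id y .] }  — reduce
  I7: { [D → * .] }  — reduce
  I8: { [Y → . id], [Y → . x D Y], [Y → . x id y], [Y → . y id y], [Y → x D . Y] }  — shift
  I9: { [Y → x id . y] }  — shift
  I10: { [Y → x id y .] }  — reduce
  I11: { [Y → x D Y .] }  — reduce

Every state is either a pure shift/goto state or contains exactly one complete item and nothing to shift — no conflicts. The grammar is LR(0).

Answer: Yes, the grammar is LR(0)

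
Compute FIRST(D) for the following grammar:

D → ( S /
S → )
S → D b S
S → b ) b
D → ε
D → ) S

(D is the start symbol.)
{ '(', ')', ε }

From D → ( S /:
  - '(' is a terminal: add '(' and stop
From D → ε:
  - ε-production, so ε ∈ FIRST(D)
From D → ) S:
  - ')' is a terminal: add ')' and stop

Collecting: FIRST(D) = { '(', ')', ε }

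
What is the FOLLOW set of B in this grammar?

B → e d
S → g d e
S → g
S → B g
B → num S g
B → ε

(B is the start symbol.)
To compute FOLLOW(B), find every occurrence of B on a right-hand side N → α B β: add FIRST(β) \ {ε}, and if β is empty or nullable also add FOLLOW(N). Iterate to a fixed point.

B is the start symbol, so $ ∈ FOLLOW(B).
In S → B g: B is followed by g, add FIRST(g) \ {ε} = { 'g' }

Taking the union: FOLLOW(B) = { $, 'g' }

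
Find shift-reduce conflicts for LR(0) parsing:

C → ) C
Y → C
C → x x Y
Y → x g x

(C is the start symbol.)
A shift-reduce conflict occurs when an LR(0) state has both:
  - a complete (reduce) item [A → α .] (dot at the end), and
  - a shift item [B → β . c γ] (dot before a terminal).

Augment with C' → C and build the canonical LR(0) collection (I0 = CLOSURE({[C' → . C]}), then GOTO on every symbol after a dot until no new states appear). It has 11 states:
  I0: { [C → . ) C], [C → . x x Y], [C' → . C] }  — shift
  I1: { [C → ) . C], [C → . ) C], [C → . x x Y] }  — shift
  I2: { [C' → C .] }  — accept
  I3: { [C → x . x Y] }  — shift
  I4: { [C → . ) C], [C → . x x Y], [C → x x . Y], [Y → . C], [Y → . x g x] }  — shift
  I5: { [Y → C .] }  — reduce
  I6: { [C → x x Y .] }  — reduce
  I7: { [C → x . x Y], [Y → x . g x] }  — shift
  I8: { [Y → x g . x] }  — shift
  I9: { [Y → x g x .] }  — reduce
  I10: { [C → ) C .] }  — reduce

No state contains both a complete item and a shift item.

Answer: No shift-reduce conflicts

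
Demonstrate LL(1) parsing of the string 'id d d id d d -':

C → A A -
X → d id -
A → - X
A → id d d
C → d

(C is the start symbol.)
LL(1) parsing maintains a stack (initially the start symbol over $) and the input. At each step: if the stack top is a terminal, match it against the current input token; if it is a non-terminal N, replace it with the RHS of M[N, lookahead] (the unique production whose predict set contains the lookahead).

Stack is shown with the top on the left.

Stack         Input              Action
---------------------------------------
C $           id d d id d d - $  output C → A A -
A A - $       id d d id d d - $  output A → id d d
id d d A - $  id d d id d d - $  match 'id'
d d A - $     d d id d d - $     match 'd'
d A - $       d id d d - $       match 'd'
A - $         id d d - $         output A → id d d
id d d - $    id d d - $         match 'id'
d d - $       d d - $            match 'd'
d - $         d - $              match 'd'
- $           - $                match '-'
$             $                  accept

The string is accepted.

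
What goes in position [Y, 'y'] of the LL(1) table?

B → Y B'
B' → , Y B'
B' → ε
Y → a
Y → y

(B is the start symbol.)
Y → y

To find M[Y, 'y'], we find productions for Y where 'y' is in the predict set (PREDICT(N → α) = (FIRST(α) \ {ε}) ∪ (FOLLOW(N) if α ⇒* ε)).

Y → a: PREDICT = { 'a' }
Y → y: PREDICT = { 'y' }
  'y' is in predict set, so this production goes in M[Y, 'y']

M[Y, 'y'] = Y → y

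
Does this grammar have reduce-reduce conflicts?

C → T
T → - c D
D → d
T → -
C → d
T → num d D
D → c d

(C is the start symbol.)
No reduce-reduce conflicts

A reduce-reduce conflict occurs when an LR(0) state has two complete items [A → α .] and [B → β .] — both call for a reduction, and with no lookahead the parser cannot choose between them.

Augment with C' → C and build the canonical LR(0) collection (I0 = CLOSURE({[C' → . C]}), then GOTO on every symbol after a dot until no new states appear). It has 13 states:
  I0: { [C → . T], [C → . d], [C' → . C], [T → . - c D], [T → . -], [T → . num d D] }  — shift
  I1: { [T → - . c D], [T → - .] }  — shift, reduce
  I2: { [C' → C .] }  — accept
  I3: { [C → T .] }  — reduce
  I4: { [C → d .] }  — reduce
  I5: { [T → num . d D] }  — shift
  I6: { [D → . c d], [D → . d], [T → num d . D] }  — shift
  I7: { [T → num d D .] }  — reduce
  I8: { [D → c . d] }  — shift
  I9: { [D → d .] }  — reduce
  I10: { [D → c d .] }  — reduce
  I11: { [D → . c d], [D → . d], [T → - c . D] }  — shift
  I12: { [T → - c D .] }  — reduce

No state contains more than one complete item.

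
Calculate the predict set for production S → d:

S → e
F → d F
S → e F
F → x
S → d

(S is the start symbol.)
{ 'd' }

PREDICT(S → d) = (FIRST(RHS) \ {ε}) ∪ (FOLLOW(S) if ε ∈ FIRST(RHS), i.e. RHS ⇒* ε)
FIRST(d) = { 'd' }
ε ∉ FIRST(d), so FOLLOW(S) is not added.
PREDICT(S → d) = { 'd' }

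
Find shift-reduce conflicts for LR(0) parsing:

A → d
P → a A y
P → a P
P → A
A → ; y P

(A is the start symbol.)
Yes — I8: [P → A .] vs [P → a A . y]

Augment with A' → A and build the canonical LR(0) collection (I0 = CLOSURE({[A' → . A]}), then GOTO on every symbol after a dot until no new states appear). It has 11 states:
  I0: { [A → . ; y P], [A → . d], [A' → . A] }  — shift
  I1: { [A → ; . y P] }  — shift
  I2: { [A' → A .] }  — accept
  I3: { [A → d .] }  — reduce
  I4: { [A → . ; y P], [A → . d], [A → ; y . P], [P → . A], [P → . a A y], [P → . a P] }  — shift
  I5: { [P → A .] }  — reduce
  I6: { [A → ; y P .] }  — reduce
  I7: { [A → . ; y P], [A → . d], [P → . A], [P → . a A y], [P → . a P], [P → a . A y], [P → a . P] }  — shift
  I8: { [P → A .], [P → a A . y] }  — shift, reduce
  I9: { [P → a P .] }  — reduce
  I10: { [P → a A y .] }  — reduce

I8 contains reduce item [P → A .] and shift item [P → a A . y] — shift-reduce conflict.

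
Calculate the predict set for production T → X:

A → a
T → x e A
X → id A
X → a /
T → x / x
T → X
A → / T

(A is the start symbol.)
PREDICT(T → X) = (FIRST(RHS) \ {ε}) ∪ (FOLLOW(T) if ε ∈ FIRST(RHS), i.e. RHS ⇒* ε)
FIRST(X) = { 'a', 'id' }
FIRST(X) = { 'a', 'id' }
ε ∉ FIRST(X), so FOLLOW(T) is not added.
PREDICT(T → X) = { 'a', 'id' }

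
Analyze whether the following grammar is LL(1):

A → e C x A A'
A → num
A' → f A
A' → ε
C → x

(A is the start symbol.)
Relevant sets:
  FOLLOW(A') = { $, 'f' }

For A:
  PREDICT(A → e C x A A') = { 'e' }
  PREDICT(A → num) = { 'num' }
For A':
  PREDICT(A' → f A) = { 'f' }
  PREDICT(A' → ε) = { $, 'f' }
C has a single production, so nothing to check there.

Conflict found: Predict set conflict for A': { 'f' }
The grammar is NOT LL(1).

Answer: No. Predict set conflict for A': { 'f' }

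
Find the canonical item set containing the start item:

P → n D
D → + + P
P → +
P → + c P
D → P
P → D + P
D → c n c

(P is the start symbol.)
{ [D → . + + P], [D → . P], [D → . c n c], [P → . + c P], [P → . +], [P → . D + P], [P → . n D], [P' → . P] }

First, augment the grammar with P' → P
I₀ = CLOSURE({ [P' → . P] }):
  [P' → . P] has the dot before P: add [P → . n D], [P → . +], [P → . + c P], [P → . D + P]
  [P → . D + P] has the dot before D: add [D → . + + P], [D → . P], [D → . c n c]
No further items can be added.

I₀ = { [D → . + + P], [D → . P], [D → . c n c], [P → . + c P], [P → . +], [P → . D + P], [P → . n D], [P' → . P] }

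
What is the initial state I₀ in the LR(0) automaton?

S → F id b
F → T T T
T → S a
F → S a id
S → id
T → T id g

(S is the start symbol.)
{ [F → . S a id], [F → . T T T], [S → . F id b], [S → . id], [S' → . S], [T → . S a], [T → . T id g] }

First, augment the grammar with S' → S
I₀ = CLOSURE({ [S' → . S] }):
  [S' → . S] has the dot before S: add [S → . F id b], [S → . id]
  [S → . F id b] has the dot before F: add [F → . T T T], [F → . S a id]
  [F → . T T T] has the dot before T: add [T → . S a], [T → . T id g]
No further items can be added.

I₀ = { [F → . S a id], [F → . T T T], [S → . F id b], [S → . id], [S' → . S], [T → . S a], [T → . T id g] }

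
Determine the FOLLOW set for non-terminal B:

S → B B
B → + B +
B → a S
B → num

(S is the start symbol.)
{ $, '+', 'a', 'num' }

To compute FOLLOW(B), find every occurrence of B on a right-hand side N → α B β: add FIRST(β) \ {ε}, and if β is empty or nullable also add FOLLOW(N). Iterate to a fixed point.

In S → B B: B is followed by B, add FIRST(B) \ {ε} = { '+', 'a', 'num' }
In S → B B: B is at the end, add FOLLOW(S)
In B → + B +: B is followed by '+', add FIRST('+') \ {ε} = { '+' }

The FOLLOW sets referred to above (computed the same way, to a fixed point):
  FOLLOW(S) = { $, '+', 'a', 'num' }

Taking the union: FOLLOW(B) = { $, '+', 'a', 'num' }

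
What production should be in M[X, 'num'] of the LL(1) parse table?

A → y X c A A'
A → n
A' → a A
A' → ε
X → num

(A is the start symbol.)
X → num

To find M[X, 'num'], we find productions for X where 'num' is in the predict set (PREDICT(N → α) = (FIRST(α) \ {ε}) ∪ (FOLLOW(N) if α ⇒* ε)).

X → num: PREDICT = { 'num' }
  'num' is in predict set, so this production goes in M[X, 'num']

M[X, 'num'] = X → num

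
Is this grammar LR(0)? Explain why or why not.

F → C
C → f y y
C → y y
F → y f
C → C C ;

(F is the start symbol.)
A grammar is LR(0) if no state in the canonical LR(0) collection has:
  - both a shift item (dot before a terminal) and a complete item (shift-reduce conflict), or
  - two or more complete items (reduce-reduce conflict; the accept item [F' → F .] counts as a complete item here).

Augment with F' → F and build the canonical LR(0) collection (I0 = CLOSURE({[F' → . F]}), then GOTO on every symbol after a dot until no new states appear). It has 12 states:
  I0: { [C → . C C ;], [C → . f y y], [C → . y y], [F → . C], [F → . y f], [F' → . F] }  — shift
  I1: { [C → . C C ;], [C → . f y y], [C → . y y], [C → C . C ;], [F → C .] }  — shift, reduce
  I2: { [F' → F .] }  — accept
  I3: { [C → f . y y] }  — shift
  I4: { [C → y . y], [F → y . f] }  — shift
  I5: { [F → y f .] }  — reduce
  I6: { [C → y y .] }  — reduce
  I7: { [C → f y . y] }  — shift
  I8: { [C → f y y .] }  — reduce
  I9: { [C → . C C ;], [C → . f y y], [C → . y y], [C → C . C ;], [C → C C . ;] }  — shift
  I10: { [C → y . y] }  — shift
  I11: { [C → C C ; .] }  — reduce

Conflict in state I1:
  Shift-reduce conflict between [F → C .] and [C → . f y y]
So the grammar is NOT LR(0).

Answer: No. Shift-reduce conflict between [F → C .] and [C → . f y y]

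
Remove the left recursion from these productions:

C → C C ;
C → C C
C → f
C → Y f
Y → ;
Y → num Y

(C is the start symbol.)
C → f C'
C → Y f C'
C' → C ; C'
C' → C C'
C' → ε
Y → ;
Y → num Y

C is directly left-recursive. The standard transformation for
  A → A α₁ | ... | A α_m | β₁ | ... | β_n
is
  A  → β₁ A' | ... | β_n A'
  A' → α₁ A' | ... | α_m A' | ε

C → f becomes C → f C'
C → Y f becomes C → Y f C'
C → C C ; becomes C' → C ; C'
C → C C becomes C' → C C'
Add C' → ε

Productions for other non-terminals are unchanged:
  Y → ;
  Y → num Y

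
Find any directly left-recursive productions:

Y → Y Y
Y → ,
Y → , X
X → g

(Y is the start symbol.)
Yes, Y is left-recursive

Direct left recursion occurs when N → N α for some non-terminal N (the right-hand side begins with the left-hand side itself).

Y → Y Y: LEFT RECURSIVE (starts with Y)
Y → ,: starts with ','
Y → , X: starts with ','
X → g: starts with g

The grammar has direct left recursion on: Y.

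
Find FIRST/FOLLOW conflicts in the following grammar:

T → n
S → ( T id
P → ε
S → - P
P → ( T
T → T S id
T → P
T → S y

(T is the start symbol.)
Yes. T → T S id with FOLLOW(T) on { '(', '-' }; T → S y with FOLLOW(T) on { '(', '-' }; P → '(' T with FOLLOW(P) on { '(' }

A FIRST/FOLLOW conflict occurs when a non-terminal N has a nullable alternative N → β (β ⇒* ε) and another alternative N → α with FIRST(α) ∩ FOLLOW(N) ≠ ∅: on such a lookahead the parser cannot decide between expanding α and letting N vanish via β.

Nullable non-terminals: P, T.
FIRST sets used below: FIRST(T) = { '(', '-', 'n', ε }, FIRST(S) = { '(', '-' }, FIRST(P) = { '(', ε }

P: nullable alternative(s) P → ε; FOLLOW(P) = { $, '(', '-', 'id', 'y' }
  P → ε: FIRST \ {ε} = { } — this is the only nullable alternative, skip
  P → ( T: FIRST \ {ε} = { '(' } — overlaps FOLLOW(P) on { '(' }: CONFLICT

T: nullable alternative(s) T → P; FOLLOW(T) = { $, '(', '-', 'id', 'y' }
  T → n: FIRST \ {ε} = { 'n' } — disjoint from FOLLOW(T)
  T → T S id: FIRST \ {ε} = { '(', '-', 'n' } — overlaps FOLLOW(T) on { '(', '-' }: CONFLICT
  T → P: FIRST \ {ε} = { '(' } — this is the only nullable alternative, skip
  T → S y: FIRST \ {ε} = { '(', '-' } — overlaps FOLLOW(T) on { '(', '-' }: CONFLICT

S has no nullable alternative, so no FIRST/FOLLOW check is needed there.

So the grammar has 3 FIRST/FOLLOW conflicts (marked CONFLICT above).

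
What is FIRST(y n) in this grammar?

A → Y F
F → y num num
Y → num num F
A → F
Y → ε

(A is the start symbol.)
To compute FIRST(y n), process the symbols left to right:
Symbol y is a terminal. Add 'y' and stop.
FIRST(y n) = { 'y' }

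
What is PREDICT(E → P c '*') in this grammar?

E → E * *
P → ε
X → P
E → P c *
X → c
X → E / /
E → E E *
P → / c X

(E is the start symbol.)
PREDICT(E → P c '*') = (FIRST(RHS) \ {ε}) ∪ (FOLLOW(E) if ε ∈ FIRST(RHS), i.e. RHS ⇒* ε)
FIRST(P) = { '/', ε }
FIRST(P c '*') = { '/', 'c' }
ε ∉ FIRST(P c '*'), so FOLLOW(E) is not added.
PREDICT(E → P c '*') = { '/', 'c' }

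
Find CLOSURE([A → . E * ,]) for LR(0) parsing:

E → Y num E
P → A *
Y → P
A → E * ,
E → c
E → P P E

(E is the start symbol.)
Start with: [A → . E * ,]
  [A → . E * ,] has the dot before E: add [E → . Y num E], [E → . c], [E → . P P E]
  [E → . Y num E] has the dot before Y: add [Y → . P]
  [E → . P P E] has the dot before P: add [P → . A *]
  [P → . A *] has the dot before A: all A-items already present
No further items can be added.

CLOSURE = { [A → . E * ,], [E → . P P E], [E → . Y num E], [E → . c], [P → . A *], [Y → . P] }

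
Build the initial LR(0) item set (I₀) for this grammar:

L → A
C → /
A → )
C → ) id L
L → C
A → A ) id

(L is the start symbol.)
First, augment the grammar with L' → L
I₀ = CLOSURE({ [L' → . L] }):
  [L' → . L] has the dot before L: add [L → . A], [L → . C]
  [L → . A] has the dot before A: add [A → . )], [A → . A ) id]
  [L → . C] has the dot before C: add [C → . /], [C → . ) id L]
No further items can be added.

I₀ = { [A → . )], [A → . A ) id], [C → . ) id L], [C → . /], [L → . A], [L → . C], [L' → . L] }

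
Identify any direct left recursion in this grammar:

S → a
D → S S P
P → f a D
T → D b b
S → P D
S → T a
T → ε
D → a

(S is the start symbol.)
No direct left recursion

S → a: starts with a
D → S S P: starts with S
P → f a D: starts with f
T → D b b: starts with D
S → P D: starts with P
S → T a: starts with T
T → ε: starts with ε
D → a: starts with a

No direct left recursion found.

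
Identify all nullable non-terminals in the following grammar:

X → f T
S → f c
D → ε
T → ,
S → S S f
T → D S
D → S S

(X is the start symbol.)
{ 'D' }

A non-terminal is nullable if it can derive ε (the empty string): either it has an ε-production, or it has a production whose right-hand side consists entirely of nullable non-terminals.

ε-productions: D → ε
So D is immediately nullable.
No further non-terminal can be added: every production for the remaining non-terminals contains a terminal or a non-nullable non-terminal.
Nullable = { 'D' }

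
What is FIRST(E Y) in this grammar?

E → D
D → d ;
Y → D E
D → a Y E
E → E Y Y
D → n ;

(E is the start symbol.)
FIRST sets of the non-terminals involved (from the grammar, by fixed-point iteration):
  FIRST(E) = { 'a', 'd', 'n' }

To compute FIRST(E Y), process the symbols left to right:
Symbol E is a non-terminal. Add FIRST(E) \ {ε} = { 'a', 'd', 'n' }
E is not nullable (ε ∉ FIRST(E)), so stop here.
FIRST(E Y) = { 'a', 'd', 'n' }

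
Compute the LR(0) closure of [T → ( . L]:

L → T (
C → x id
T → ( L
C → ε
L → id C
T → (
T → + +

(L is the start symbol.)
{ [L → . T (], [L → . id C], [T → ( . L], [T → . ( L], [T → . (], [T → . + +] }

To compute CLOSURE, for each item [A → α.Bβ] where B is a non-terminal, add [B → .γ] for all productions B → γ; repeat for the newly added items until nothing changes.

Start with: [T → ( . L]
  [T → ( . L] has the dot before L: add [L → . T (], [L → . id C]
  [L → . T (] has the dot before T: add [T → . ( L], [T → . (], [T → . + +]
No further items can be added.

CLOSURE = { [L → . T (], [L → . id C], [T → ( . L], [T → . ( L], [T → . (], [T → . + +] }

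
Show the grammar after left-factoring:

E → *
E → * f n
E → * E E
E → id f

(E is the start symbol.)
E → * E'
E' → ε
E' → f n
E' → E E
E → id f

Left-factoring transforms A → αβ₁ | αβ₂ into A → αA' and A' → β₁ | β₂
(α is the longest common prefix among the alternatives). Repeat until
no nonterminal has two alternatives with a common prefix.

Round 1: E has alternatives sharing prefix '*'. Introduce E': E → * E'
  Add: E' → ε
  Add: E' → f n
  Add: E' → E E

No remaining common prefixes — done.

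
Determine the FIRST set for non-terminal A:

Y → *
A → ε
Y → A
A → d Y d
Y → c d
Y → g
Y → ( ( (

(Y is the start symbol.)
To compute FIRST(A), examine every production with A on the left-hand side, reading each right-hand side left to right until a non-nullable symbol is reached.

From A → ε:
  - ε-production, so ε ∈ FIRST(A)
From A → d Y d:
  - d is a terminal: add 'd' and stop

Collecting: FIRST(A) = { 'd', ε }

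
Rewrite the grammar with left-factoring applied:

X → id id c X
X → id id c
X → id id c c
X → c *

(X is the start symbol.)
Left-factoring transforms A → αβ₁ | αβ₂ into A → αA' and A' → β₁ | β₂
(α is the longest common prefix among the alternatives). Repeat until
no nonterminal has two alternatives with a common prefix.

Round 1: X has alternatives sharing prefix 'id id c'. Introduce X': X → id id c X'
  Add: X' → X
  Add: X' → ε
  Add: X' → c

No remaining common prefixes — done.

Resulting grammar:
X → id id c X'
X' → X
X' → ε
X' → c
X → c *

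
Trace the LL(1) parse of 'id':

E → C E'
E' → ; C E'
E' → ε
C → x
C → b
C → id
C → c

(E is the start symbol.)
Stack is shown with the top on the left.

Stack    Input  Action
----------------------
E $      id $   output E → C E'
C E' $   id $   output C → id
id E' $  id $   match 'id'
E' $     $      output E' → ε
$        $      accept

The string is accepted.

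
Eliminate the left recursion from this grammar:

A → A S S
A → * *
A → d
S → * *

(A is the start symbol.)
A is directly left-recursive. The standard transformation for
  A → A α₁ | ... | A α_m | β₁ | ... | β_n
is
  A  → β₁ A' | ... | β_n A'
  A' → α₁ A' | ... | α_m A' | ε

A → * * becomes A → * * A'
A → d becomes A → d A'
A → A S S becomes A' → S S A'
Add A' → ε

Productions for other non-terminals are unchanged:
  S → * *

Resulting grammar:
A → * * A'
A → d A'
A' → S S A'
A' → ε
S → * *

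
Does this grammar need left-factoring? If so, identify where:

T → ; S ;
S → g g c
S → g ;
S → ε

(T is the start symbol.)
Yes, S has productions with common prefix 'g'

Left-factoring is needed when two productions for the same non-terminal
share a common prefix on the right-hand side.

Productions for S:
  S → g g c
  S → g ;
  S → ε

Found common prefix 'g' in productions for S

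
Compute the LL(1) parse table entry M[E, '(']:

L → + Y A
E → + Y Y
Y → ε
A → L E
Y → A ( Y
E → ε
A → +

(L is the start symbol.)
To find M[E, '('], we find productions for E where '(' is in the predict set (PREDICT(N → α) = (FIRST(α) \ {ε}) ∪ (FOLLOW(N) if α ⇒* ε)).

Relevant sets:
  FOLLOW(E) = { $, '(', '+' }

E → + Y Y: PREDICT = { '+' }
E → ε: PREDICT = { $, '(', '+' }
  '(' is in predict set, so this production goes in M[E, '(']

M[E, '('] = E → ε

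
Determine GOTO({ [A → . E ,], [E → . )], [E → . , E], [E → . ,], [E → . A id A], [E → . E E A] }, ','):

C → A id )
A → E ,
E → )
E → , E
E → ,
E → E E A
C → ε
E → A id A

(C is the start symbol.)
{ [A → . E ,], [E → , . E], [E → , .], [E → . )], [E → . , E], [E → . ,], [E → . A id A], [E → . E E A] }

GOTO(I, ',') = CLOSURE({ [A → αX.β] : [A → α.Xβ] ∈ I, X = ',' })

Items with dot before ',', with the dot advanced:
  [E → . ,] → [E → , .]
  [E → . , E] → [E → , . E]
Closure of the advanced items:
  [E → , . E] has the dot before E: add [E → . )], [E → . , E], [E → . ,], [E → . E E A], [E → . A id A]
  [E → . A id A] has the dot before A: add [A → . E ,]

GOTO = { [A → . E ,], [E → , . E], [E → , .], [E → . )], [E → . , E], [E → . ,], [E → . A id A], [E → . E E A] }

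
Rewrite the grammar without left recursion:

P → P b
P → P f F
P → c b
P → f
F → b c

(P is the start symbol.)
P is directly left-recursive. The standard transformation for
  A → A α₁ | ... | A α_m | β₁ | ... | β_n
is
  A  → β₁ A' | ... | β_n A'
  A' → α₁ A' | ... | α_m A' | ε

P → c b becomes P → c b P'
P → f becomes P → f P'
P → P b becomes P' → b P'
P → P f F becomes P' → f F P'
Add P' → ε

Productions for other non-terminals are unchanged:
  F → b c

Resulting grammar:
P → c b P'
P → f P'
P' → b P'
P' → f F P'
P' → ε
F → b c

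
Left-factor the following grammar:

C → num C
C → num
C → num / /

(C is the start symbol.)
C → num C'
C' → C
C' → ε
C' → / /

Left-factoring transforms A → αβ₁ | αβ₂ into A → αA' and A' → β₁ | β₂
(α is the longest common prefix among the alternatives). Repeat until
no nonterminal has two alternatives with a common prefix.

Round 1: C has alternatives sharing prefix 'num'. Introduce C': C → num C'
  Add: C' → C
  Add: C' → ε
  Add: C' → / /

No remaining common prefixes — done.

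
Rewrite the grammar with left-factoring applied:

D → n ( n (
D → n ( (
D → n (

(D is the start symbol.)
D → n ( D'
D' → n (
D' → (
D' → ε

Left-factoring transforms A → αβ₁ | αβ₂ into A → αA' and A' → β₁ | β₂
(α is the longest common prefix among the alternatives). Repeat until
no nonterminal has two alternatives with a common prefix.

Round 1: D has alternatives sharing prefix 'n ('. Introduce D': D → n ( D'
  Add: D' → n (
  Add: D' → (
  Add: D' → ε

No remaining common prefixes — done.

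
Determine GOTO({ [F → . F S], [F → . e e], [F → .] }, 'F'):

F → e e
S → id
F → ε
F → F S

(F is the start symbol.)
{ [F → F . S], [S → . id] }

GOTO(I, 'F') = CLOSURE({ [A → αX.β] : [A → α.Xβ] ∈ I, X = 'F' })

Items with dot before 'F', with the dot advanced:
  [F → . F S] → [F → F . S]
Closure of the advanced items:
  [F → F . S] has the dot before S: add [S → . id]

GOTO = { [F → F . S], [S → . id] }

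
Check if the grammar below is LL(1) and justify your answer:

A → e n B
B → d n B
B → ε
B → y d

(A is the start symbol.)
Yes, the grammar is LL(1).

A grammar is LL(1) if for each non-terminal N with multiple productions, the predict sets of those productions are pairwise disjoint, where PREDICT(N → α) = (FIRST(α) \ {ε}) ∪ (FOLLOW(N) if α ⇒* ε).

Relevant sets:
  FOLLOW(B) = { $ }

For B:
  PREDICT(B → d n B) = { 'd' }
  PREDICT(B → ε) = { $ }
  PREDICT(B → y d) = { 'y' }
A has a single production, so nothing to check there.

All predict sets are disjoint. The grammar IS LL(1).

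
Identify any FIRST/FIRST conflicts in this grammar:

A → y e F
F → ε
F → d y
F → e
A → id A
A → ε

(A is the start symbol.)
A FIRST/FIRST conflict occurs when two productions N → α and N → β for the same non-terminal have FIRST(α) ∩ FIRST(β) ≠ ∅ (with ε ∈ FIRST of a nullable right-hand side, so two nullable alternatives also conflict).

Productions for A:
  A → y e F: FIRST = { 'y' }
  A → id A: FIRST = { 'id' }
  A → ε: FIRST = { ε }
Productions for F:
  F → ε: FIRST = { ε }
  F → d y: FIRST = { 'd' }
  F → e: FIRST = { 'e' }

All alternatives of each non-terminal have pairwise disjoint FIRST sets.

Answer: No FIRST/FIRST conflicts.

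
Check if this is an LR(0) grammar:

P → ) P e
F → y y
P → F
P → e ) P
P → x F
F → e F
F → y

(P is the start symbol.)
A grammar is LR(0) if no state in the canonical LR(0) collection has:
  - both a shift item (dot before a terminal) and a complete item (shift-reduce conflict), or
  - two or more complete items (reduce-reduce conflict; the accept item [P' → P .] counts as a complete item here).

Augment with P' → P and build the canonical LR(0) collection (I0 = CLOSURE({[P' → . P]}), then GOTO on every symbol after a dot until no new states appear). It has 15 states:
  I0: { [F → . e F], [F → . y y], [F → . y], [P → . ) P e], [P → . F], [P → . e ) P], [P → . x F], [P' → . P] }  — shift
  I1: { [F → . e F], [F → . y y], [F → . y], [P → ) . P e], [P → . ) P e], [P → . F], [P → . e ) P], [P → . x F] }  — shift
  I2: { [P → F .] }  — reduce
  I3: { [P' → P .] }  — accept
  I4: { [F → . e F], [F → . y y], [F → . y], [F → e . F], [P → e . ) P] }  — shift
  I5: { [F → . e F], [F → . y y], [F → . y], [P → x . F] }  — shift
  I6: { [F → y . y], [F → y .] }  — shift, reduce
  I7: { [F → y y .] }  — reduce
  I8: { [P → x F .] }  — reduce
  I9: { [F → . e F], [F → . y y], [F → . y], [F → e . F] }  — shift
  I10: { [F → e F .] }  — reduce
  I11: { [F → . e F], [F → . y y], [F → . y], [P → . ) P e], [P → . F], [P → . e ) P], [P → . x F], [P → e ) . P] }  — shift
  I12: { [P → e ) P .] }  — reduce
  I13: { [P → ) P . e] }  — shift
  I14: { [P → ) P e .] }  — reduce

Conflict in state I6:
  Shift-reduce conflict between [F → y .] and [F → y . y]
So the grammar is NOT LR(0).

Answer: No. Shift-reduce conflict between [F → y .] and [F → y . y]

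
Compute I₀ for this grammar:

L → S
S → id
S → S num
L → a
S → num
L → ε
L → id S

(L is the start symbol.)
{ [L → . S], [L → . a], [L → . id S], [L → .], [L' → . L], [S → . S num], [S → . id], [S → . num] }

First, augment the grammar with L' → L
I₀ = CLOSURE({ [L' → . L] }):
  [L' → . L] has the dot before L: add [L → . S], [L → . a], [L → .], [L → . id S]
  [L → . S] has the dot before S: add [S → . id], [S → . S num], [S → . num]
No further items can be added.

I₀ = { [L → . S], [L → . a], [L → . id S], [L → .], [L' → . L], [S → . S num], [S → . id], [S → . num] }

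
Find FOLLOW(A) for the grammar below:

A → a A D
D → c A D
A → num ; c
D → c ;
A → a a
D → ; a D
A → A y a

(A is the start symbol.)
{ $, ';', 'c', 'y' }

To compute FOLLOW(A), find every occurrence of A on a right-hand side N → α A β: add FIRST(β) \ {ε}, and if β is empty or nullable also add FOLLOW(N). Iterate to a fixed point.

A is the start symbol, so $ ∈ FOLLOW(A).
In A → a A D: A is followed by D, add FIRST(D) \ {ε} = { ';', 'c' }
In D → c A D: A is followed by D, add FIRST(D) \ {ε} = { ';', 'c' }
In A → A y a: A is followed by y a, add FIRST(y a) \ {ε} = { 'y' }

Taking the union: FOLLOW(A) = { $, ';', 'c', 'y' }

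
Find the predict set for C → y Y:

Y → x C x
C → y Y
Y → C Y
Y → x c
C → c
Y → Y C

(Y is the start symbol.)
PREDICT(C → y Y) = (FIRST(RHS) \ {ε}) ∪ (FOLLOW(C) if ε ∈ FIRST(RHS), i.e. RHS ⇒* ε)
FIRST(y Y) = { 'y' }
ε ∉ FIRST(y Y), so FOLLOW(C) is not added.
PREDICT(C → y Y) = { 'y' }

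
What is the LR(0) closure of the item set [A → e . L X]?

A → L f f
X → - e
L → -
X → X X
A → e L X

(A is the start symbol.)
{ [A → e . L X], [L → . -] }

To compute CLOSURE, for each item [A → α.Bβ] where B is a non-terminal, add [B → .γ] for all productions B → γ; repeat for the newly added items until nothing changes.

Start with: [A → e . L X]
  [A → e . L X] has the dot before L: add [L → . -]
No further items can be added.

CLOSURE = { [A → e . L X], [L → . -] }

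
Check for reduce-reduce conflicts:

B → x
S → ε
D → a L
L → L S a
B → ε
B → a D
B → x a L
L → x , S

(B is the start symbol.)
Augment with B' → B and build the canonical LR(0) collection (I0 = CLOSURE({[B' → . B]}), then GOTO on every symbol after a dot until no new states appear). It has 14 states:
  I0: { [B → . a D], [B → . x a L], [B → . x], [B → .], [B' → . B] }  — shift, reduce
  I1: { [B' → B .] }  — accept
  I2: { [B → a . D], [D → . a L] }  — shift
  I3: { [B → x . a L], [B → x .] }  — shift, reduce
  I4: { [B → x a . L], [L → . L S a], [L → . x , S] }  — shift
  I5: { [B → x a L .], [L → L . S a], [S → .] }  — 2 reduces
  I6: { [L → x . , S] }  — shift
  I7: { [L → x , . S], [S → .] }  — reduce
  I8: { [L → x , S .] }  — reduce
  I9: { [L → L S . a] }  — shift
  I10: { [L → L S a .] }  — reduce
  I11: { [B → a D .] }  — reduce
  I12: { [D → a . L], [L → . L S a], [L → . x , S] }  — shift
  I13: { [D → a L .], [L → L . S a], [S → .] }  — 2 reduces

I5 contains complete items [B → x a L .], [S → .] — reduce-reduce conflict.
I13 contains complete items [D → a L .], [S → .] — reduce-reduce conflict.

Answer: Yes — I5: [B → x a L .] vs [S → .]; I13: [D → a L .] vs [S → .]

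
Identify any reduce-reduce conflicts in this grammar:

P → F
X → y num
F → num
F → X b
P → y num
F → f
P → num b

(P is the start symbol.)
Augment with P' → P and build the canonical LR(0) collection (I0 = CLOSURE({[P' → . P]}), then GOTO on every symbol after a dot until no new states appear). It has 10 states:
  I0: { [F → . X b], [F → . f], [F → . num], [P → . F], [P → . num b], [P → . y num], [P' → . P], [X → . y num] }  — shift
  I1: { [P → F .] }  — reduce
  I2: { [P' → P .] }  — accept
  I3: { [F → X . b] }  — shift
  I4: { [F → f .] }  — reduce
  I5: { [F → num .], [P → num . b] }  — shift, reduce
  I6: { [P → y . num], [X → y . num] }  — shift
  I7: { [P → y num .], [X → y num .] }  — 2 reduces
  I8: { [P → num b .] }  — reduce
  I9: { [F → X b .] }  — reduce

I7 contains complete items [P → y num .], [X → y num .] — reduce-reduce conflict.

Answer: Yes — I7: [P → y num .] vs [X → y num .]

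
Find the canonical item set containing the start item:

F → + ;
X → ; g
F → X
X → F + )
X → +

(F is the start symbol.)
First, augment the grammar with F' → F
I₀ = CLOSURE({ [F' → . F] }):
  [F' → . F] has the dot before F: add [F → . + ;], [F → . X]
  [F → . X] has the dot before X: add [X → . ; g], [X → . F + )], [X → . +]
No further items can be added.

I₀ = { [F → . + ;], [F → . X], [F' → . F], [X → . +], [X → . ; g], [X → . F + )] }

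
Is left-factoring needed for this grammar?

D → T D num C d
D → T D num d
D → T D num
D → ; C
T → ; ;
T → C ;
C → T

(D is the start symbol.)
Yes, D has productions with common prefix 'T D num'

Left-factoring is needed when two productions for the same non-terminal
share a common prefix on the right-hand side.

Productions for D:
  D → T D num C d
  D → T D num d
  D → T D num
  D → ; C
Productions for T:
  T → ; ;
  T → C ;

Found common prefix 'T D num' in productions for D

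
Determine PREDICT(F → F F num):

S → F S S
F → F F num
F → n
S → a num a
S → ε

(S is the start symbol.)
PREDICT(F → F F num) = (FIRST(RHS) \ {ε}) ∪ (FOLLOW(F) if ε ∈ FIRST(RHS), i.e. RHS ⇒* ε)
FIRST(F) = { 'n' }
FIRST(F F num) = { 'n' }
ε ∉ FIRST(F F num), so FOLLOW(F) is not added.
PREDICT(F → F F num) = { 'n' }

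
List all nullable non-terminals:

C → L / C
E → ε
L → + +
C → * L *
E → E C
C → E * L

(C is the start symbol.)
ε-productions: E → ε
So E is immediately nullable.
No further non-terminal can be added: every production for the remaining non-terminals contains a terminal or a non-nullable non-terminal.
Nullable = { 'E' }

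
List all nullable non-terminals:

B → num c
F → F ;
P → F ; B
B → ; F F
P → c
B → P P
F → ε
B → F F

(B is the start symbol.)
{ 'B', 'F' }

A non-terminal is nullable if it can derive ε (the empty string): either it has an ε-production, or it has a production whose right-hand side consists entirely of nullable non-terminals.

ε-productions: F → ε
So F is immediately nullable.
B → F F: every symbol on the right is nullable, so B is nullable too.
No further non-terminal can be added: every production for the remaining non-terminals contains a terminal or a non-nullable non-terminal.
Nullable = { 'B', 'F' }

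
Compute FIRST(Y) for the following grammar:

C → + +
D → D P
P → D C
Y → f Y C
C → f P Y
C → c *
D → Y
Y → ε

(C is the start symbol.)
From Y → f Y C:
  - f is a terminal: add 'f' and stop
From Y → ε:
  - ε-production, so ε ∈ FIRST(Y)

Collecting: FIRST(Y) = { 'f', ε }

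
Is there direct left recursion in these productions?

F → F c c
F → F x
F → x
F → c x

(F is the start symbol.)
F → F c c: LEFT RECURSIVE (starts with F)
F → F x: LEFT RECURSIVE (starts with F)
F → x: starts with x
F → c x: starts with c

The grammar has direct left recursion on: F.

Answer: Yes, F is left-recursive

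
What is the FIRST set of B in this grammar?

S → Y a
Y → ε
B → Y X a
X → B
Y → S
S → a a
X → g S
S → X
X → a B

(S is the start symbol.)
To compute FIRST(B), examine every production with B on the left-hand side, reading each right-hand side left to right until a non-nullable symbol is reached.

FIRST sets of the other non-terminals involved (by the same procedure, iterated to a fixed point):
  FIRST(Y) = { 'a', 'g', ε }
  FIRST(X) = { 'a', 'g' }

From B → Y X a:
  - Y is a non-terminal: add FIRST(Y) \ {ε} = { 'a', 'g' }
    Y is nullable, so continue to the next symbol
  - X is a non-terminal: add FIRST(X) \ {ε} = { 'a', 'g' }
    X is not nullable, so stop

Collecting: FIRST(B) = { 'a', 'g' }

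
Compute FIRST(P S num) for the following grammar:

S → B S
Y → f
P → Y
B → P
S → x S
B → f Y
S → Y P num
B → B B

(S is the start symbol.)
FIRST sets of the non-terminals involved (from the grammar, by fixed-point iteration):
  FIRST(P) = { 'f' }

To compute FIRST(P S num), process the symbols left to right:
Symbol P is a non-terminal. Add FIRST(P) \ {ε} = { 'f' }
P is not nullable (ε ∉ FIRST(P)), so stop here.
FIRST(P S num) = { 'f' }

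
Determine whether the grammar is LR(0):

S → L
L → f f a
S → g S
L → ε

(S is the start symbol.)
Augment with S' → S and build the canonical LR(0) collection (I0 = CLOSURE({[S' → . S]}), then GOTO on every symbol after a dot until no new states appear). It has 8 states:
  I0: { [L → . f f a], [L → .], [S → . L], [S → . g S], [S' → . S] }  — shift, reduce
  I1: { [S → L .] }  — reduce
  I2: { [S' → S .] }  — accept
  I3: { [L → f . f a] }  — shift
  I4: { [L → . f f a], [L → .], [S → . L], [S → . g S], [S → g . S] }  — shift, reduce
  I5: { [S → g S .] }  — reduce
  I6: { [L → f f . a] }  — shift
  I7: { [L → f f a .] }  — reduce

Conflict in state I0:
  Shift-reduce conflict between [L → .] and [L → . f f a]
So the grammar is NOT LR(0).

Answer: No. Shift-reduce conflict between [L → .] and [L → . f f a]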